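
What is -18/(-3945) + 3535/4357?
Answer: 4674667/5729455 ≈ 0.81590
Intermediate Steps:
-18/(-3945) + 3535/4357 = -18*(-1/3945) + 3535*(1/4357) = 6/1315 + 3535/4357 = 4674667/5729455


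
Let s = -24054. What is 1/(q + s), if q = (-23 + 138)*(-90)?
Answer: -1/34404 ≈ -2.9066e-5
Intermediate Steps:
q = -10350 (q = 115*(-90) = -10350)
1/(q + s) = 1/(-10350 - 24054) = 1/(-34404) = -1/34404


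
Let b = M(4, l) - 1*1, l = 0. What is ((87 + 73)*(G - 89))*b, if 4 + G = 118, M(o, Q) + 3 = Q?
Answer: -16000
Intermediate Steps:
M(o, Q) = -3 + Q
G = 114 (G = -4 + 118 = 114)
b = -4 (b = (-3 + 0) - 1*1 = -3 - 1 = -4)
((87 + 73)*(G - 89))*b = ((87 + 73)*(114 - 89))*(-4) = (160*25)*(-4) = 4000*(-4) = -16000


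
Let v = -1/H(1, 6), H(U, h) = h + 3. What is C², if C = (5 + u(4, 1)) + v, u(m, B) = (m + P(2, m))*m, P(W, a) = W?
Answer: 67600/81 ≈ 834.57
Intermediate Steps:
H(U, h) = 3 + h
u(m, B) = m*(2 + m) (u(m, B) = (m + 2)*m = (2 + m)*m = m*(2 + m))
v = -⅑ (v = -1/(3 + 6) = -1/9 = -1*⅑ = -⅑ ≈ -0.11111)
C = 260/9 (C = (5 + 4*(2 + 4)) - ⅑ = (5 + 4*6) - ⅑ = (5 + 24) - ⅑ = 29 - ⅑ = 260/9 ≈ 28.889)
C² = (260/9)² = 67600/81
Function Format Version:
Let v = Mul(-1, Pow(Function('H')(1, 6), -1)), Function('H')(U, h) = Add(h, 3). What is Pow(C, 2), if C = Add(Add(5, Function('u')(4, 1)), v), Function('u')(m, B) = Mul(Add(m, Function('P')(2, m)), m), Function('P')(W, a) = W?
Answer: Rational(67600, 81) ≈ 834.57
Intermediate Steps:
Function('H')(U, h) = Add(3, h)
Function('u')(m, B) = Mul(m, Add(2, m)) (Function('u')(m, B) = Mul(Add(m, 2), m) = Mul(Add(2, m), m) = Mul(m, Add(2, m)))
v = Rational(-1, 9) (v = Mul(-1, Pow(Add(3, 6), -1)) = Mul(-1, Pow(9, -1)) = Mul(-1, Rational(1, 9)) = Rational(-1, 9) ≈ -0.11111)
C = Rational(260, 9) (C = Add(Add(5, Mul(4, Add(2, 4))), Rational(-1, 9)) = Add(Add(5, Mul(4, 6)), Rational(-1, 9)) = Add(Add(5, 24), Rational(-1, 9)) = Add(29, Rational(-1, 9)) = Rational(260, 9) ≈ 28.889)
Pow(C, 2) = Pow(Rational(260, 9), 2) = Rational(67600, 81)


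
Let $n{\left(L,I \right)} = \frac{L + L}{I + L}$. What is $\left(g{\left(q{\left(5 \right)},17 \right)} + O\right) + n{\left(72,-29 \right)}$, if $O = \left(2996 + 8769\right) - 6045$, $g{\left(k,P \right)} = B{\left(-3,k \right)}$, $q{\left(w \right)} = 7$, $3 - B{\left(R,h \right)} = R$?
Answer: $\frac{246362}{43} \approx 5729.4$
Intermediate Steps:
$B{\left(R,h \right)} = 3 - R$
$g{\left(k,P \right)} = 6$ ($g{\left(k,P \right)} = 3 - -3 = 3 + 3 = 6$)
$O = 5720$ ($O = 11765 - 6045 = 5720$)
$n{\left(L,I \right)} = \frac{2 L}{I + L}$
$\left(g{\left(q{\left(5 \right)},17 \right)} + O\right) + n{\left(72,-29 \right)} = \left(6 + 5720\right) + 2 \cdot 72 \frac{1}{-29 + 72} = 5726 + 2 \cdot 72 \cdot \frac{1}{43} = 5726 + \frac{144}{43} = \frac{246362}{43}$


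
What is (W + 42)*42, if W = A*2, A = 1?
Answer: 1848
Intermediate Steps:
W = 2 (W = 1*2 = 2)
(W + 42)*42 = (2 + 42)*42 = 44*42 = 1848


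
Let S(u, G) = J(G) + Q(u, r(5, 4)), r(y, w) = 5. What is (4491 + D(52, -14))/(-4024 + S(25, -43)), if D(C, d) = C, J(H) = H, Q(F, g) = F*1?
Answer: -4543/4042 ≈ -1.1239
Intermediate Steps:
Q(F, g) = F
S(u, G) = G + u
(4491 + D(52, -14))/(-4024 + S(25, -43)) = (4491 + 52)/(-4024 + (-43 + 25)) = 4543/(-4024 - 18) = 4543/(-4042) = 4543*(-1/4042) = -4543/4042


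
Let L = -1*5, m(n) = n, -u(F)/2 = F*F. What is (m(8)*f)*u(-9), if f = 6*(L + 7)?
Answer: -15552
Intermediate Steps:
u(F) = -2*F² (u(F) = -2*F*F = -2*F²)
L = -5
f = 12 (f = 6*(-5 + 7) = 6*2 = 12)
(m(8)*f)*u(-9) = (8*12)*(-2*(-9)²) = 96*(-2*81) = 96*(-162) = -15552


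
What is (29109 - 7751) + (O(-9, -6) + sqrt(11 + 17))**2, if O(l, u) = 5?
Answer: 21411 + 20*sqrt(7) ≈ 21464.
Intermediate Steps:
(29109 - 7751) + (O(-9, -6) + sqrt(11 + 17))**2 = (29109 - 7751) + (5 + sqrt(11 + 17))**2 = 21358 + (5 + sqrt(28))**2 = 21358 + (5 + 2*sqrt(7))**2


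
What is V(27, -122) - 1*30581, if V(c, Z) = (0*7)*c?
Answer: -30581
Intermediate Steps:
V(c, Z) = 0 (V(c, Z) = 0*c = 0)
V(27, -122) - 1*30581 = 0 - 1*30581 = 0 - 30581 = -30581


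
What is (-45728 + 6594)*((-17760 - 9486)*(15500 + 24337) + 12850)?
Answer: 42475497758968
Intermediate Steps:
(-45728 + 6594)*((-17760 - 9486)*(15500 + 24337) + 12850) = -39134*(-27246*39837 + 12850) = -39134*(-1085398902 + 12850) = -39134*(-1085386052) = 42475497758968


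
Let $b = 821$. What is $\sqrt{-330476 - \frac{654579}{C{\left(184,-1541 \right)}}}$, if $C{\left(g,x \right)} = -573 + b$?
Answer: $\frac{i \sqrt{5121982874}}{124} \approx 577.16 i$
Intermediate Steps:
$C{\left(g,x \right)} = 248$ ($C{\left(g,x \right)} = -573 + 821 = 248$)
$\sqrt{-330476 - \frac{654579}{C{\left(184,-1541 \right)}}} = \sqrt{-330476 - \frac{654579}{248}} = \sqrt{- \frac{82612627}{248}} = \frac{i \sqrt{5121982874}}{124}$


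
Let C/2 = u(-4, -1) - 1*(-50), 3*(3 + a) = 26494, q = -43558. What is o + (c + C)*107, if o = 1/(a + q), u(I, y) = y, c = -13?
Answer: 947598952/104189 ≈ 9095.0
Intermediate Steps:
a = 26485/3 (a = -3 + (⅓)*26494 = -3 + 26494/3 = 26485/3 ≈ 8828.3)
C = 98 (C = 2*(-1 - 1*(-50)) = 2*(-1 + 50) = 2*49 = 98)
o = -3/104189 (o = 1/(26485/3 - 43558) = 1/(-104189/3) = -3/104189 ≈ -2.8794e-5)
o + (c + C)*107 = -3/104189 + (-13 + 98)*107 = -3/104189 + 85*107 = -3/104189 + 9095 = 947598952/104189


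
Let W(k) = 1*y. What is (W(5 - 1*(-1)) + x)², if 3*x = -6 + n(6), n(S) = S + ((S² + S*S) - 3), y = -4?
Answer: 361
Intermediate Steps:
W(k) = -4 (W(k) = 1*(-4) = -4)
n(S) = -3 + S + 2*S² (n(S) = S + ((S² + S²) - 3) = S + (2*S² - 3) = S + (-3 + 2*S²) = -3 + S + 2*S²)
x = 23 (x = (-6 + (-3 + 6 + 2*6²))/3 = (-6 + (-3 + 6 + 2*36))/3 = (-6 + (-3 + 6 + 72))/3 = (-6 + 75)/3 = (⅓)*69 = 23)
(W(5 - 1*(-1)) + x)² = (-4 + 23)² = 19² = 361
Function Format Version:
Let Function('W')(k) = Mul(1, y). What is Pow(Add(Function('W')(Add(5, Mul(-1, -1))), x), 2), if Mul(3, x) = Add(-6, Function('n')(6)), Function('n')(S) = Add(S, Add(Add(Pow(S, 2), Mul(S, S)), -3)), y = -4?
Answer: 361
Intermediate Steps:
Function('W')(k) = -4 (Function('W')(k) = Mul(1, -4) = -4)
Function('n')(S) = Add(-3, S, Mul(2, Pow(S, 2))) (Function('n')(S) = Add(S, Add(Add(Pow(S, 2), Pow(S, 2)), -3)) = Add(S, Add(Mul(2, Pow(S, 2)), -3)) = Add(S, Add(-3, Mul(2, Pow(S, 2)))) = Add(-3, S, Mul(2, Pow(S, 2))))
x = 23 (x = Mul(Rational(1, 3), Add(-6, Add(-3, 6, Mul(2, Pow(6, 2))))) = Mul(Rational(1, 3), Add(-6, Add(-3, 6, Mul(2, 36)))) = Mul(Rational(1, 3), Add(-6, Add(-3, 6, 72))) = Mul(Rational(1, 3), Add(-6, 75)) = Mul(Rational(1, 3), 69) = 23)
Pow(Add(Function('W')(Add(5, Mul(-1, -1))), x), 2) = Pow(Add(-4, 23), 2) = Pow(19, 2) = 361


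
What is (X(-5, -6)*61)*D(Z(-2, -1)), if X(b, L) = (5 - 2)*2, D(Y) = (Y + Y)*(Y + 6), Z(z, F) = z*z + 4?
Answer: 81984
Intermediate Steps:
Z(z, F) = 4 + z² (Z(z, F) = z² + 4 = 4 + z²)
D(Y) = 2*Y*(6 + Y) (D(Y) = (2*Y)*(6 + Y) = 2*Y*(6 + Y))
X(b, L) = 6 (X(b, L) = 3*2 = 6)
(X(-5, -6)*61)*D(Z(-2, -1)) = (6*61)*(2*(4 + (-2)²)*(6 + (4 + (-2)²))) = 366*(2*(4 + 4)*(6 + (4 + 4))) = 366*(2*8*(6 + 8)) = 366*(2*8*14) = 366*224 = 81984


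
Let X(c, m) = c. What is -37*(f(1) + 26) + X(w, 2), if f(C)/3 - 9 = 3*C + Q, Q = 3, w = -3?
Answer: -2630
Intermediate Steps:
f(C) = 36 + 9*C (f(C) = 27 + 3*(3*C + 3) = 27 + 3*(3 + 3*C) = 27 + (9 + 9*C) = 36 + 9*C)
-37*(f(1) + 26) + X(w, 2) = -37*((36 + 9*1) + 26) - 3 = -37*((36 + 9) + 26) - 3 = -37*(45 + 26) - 3 = -37*71 - 3 = -2627 - 3 = -2630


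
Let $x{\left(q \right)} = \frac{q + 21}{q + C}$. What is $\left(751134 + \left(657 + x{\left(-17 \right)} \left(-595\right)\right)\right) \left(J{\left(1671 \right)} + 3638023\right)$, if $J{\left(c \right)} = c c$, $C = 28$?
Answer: $\frac{53161056602744}{11} \approx 4.8328 \cdot 10^{12}$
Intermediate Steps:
$J{\left(c \right)} = c^{2}$
$x{\left(q \right)} = \frac{21 + q}{28 + q}$ ($x{\left(q \right)} = \frac{q + 21}{q + 28} = \frac{21 + q}{28 + q}$)
$\left(751134 + \left(657 + x{\left(-17 \right)} \left(-595\right)\right)\right) \left(J{\left(1671 \right)} + 3638023\right) = \left(751134 + \left(657 + \frac{21 - 17}{28 - 17} \left(-595\right)\right)\right) \left(1671^{2} + 3638023\right) = \left(751134 + \left(657 + \frac{1}{11} \cdot 4 \left(-595\right)\right)\right) \left(2792241 + 3638023\right) = \left(751134 + \left(657 + \frac{1}{11} \cdot 4 \left(-595\right)\right)\right) 6430264 = \left(751134 + \left(657 + \frac{4}{11} \left(-595\right)\right)\right) 6430264 = \left(751134 + \left(657 - \frac{2380}{11}\right)\right) 6430264 = \left(751134 + \frac{4847}{11}\right) 6430264 = \frac{8267321}{11} \cdot 6430264 = \frac{53161056602744}{11}$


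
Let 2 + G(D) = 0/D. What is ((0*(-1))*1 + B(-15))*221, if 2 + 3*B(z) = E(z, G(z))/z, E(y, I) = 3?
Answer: -2431/15 ≈ -162.07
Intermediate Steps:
G(D) = -2 (G(D) = -2 + 0/D = -2 + 0 = -2)
B(z) = -⅔ + 1/z (B(z) = -⅔ + (3/z)/3 = -⅔ + 1/z)
((0*(-1))*1 + B(-15))*221 = ((0*(-1))*1 + (-⅔ + 1/(-15)))*221 = (0*1 + (-⅔ - 1/15))*221 = (0 - 11/15)*221 = -11/15*221 = -2431/15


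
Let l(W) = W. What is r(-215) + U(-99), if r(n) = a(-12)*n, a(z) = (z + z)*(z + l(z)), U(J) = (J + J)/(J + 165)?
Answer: -123843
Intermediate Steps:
U(J) = 2*J/(165 + J) (U(J) = (2*J)/(165 + J) = 2*J/(165 + J))
a(z) = 4*z² (a(z) = (z + z)*(z + z) = (2*z)*(2*z) = 4*z²)
r(n) = 576*n (r(n) = (4*(-12)²)*n = (4*144)*n = 576*n)
r(-215) + U(-99) = 576*(-215) + 2*(-99)/(165 - 99) = -123840 + 2*(-99)/66 = -123840 + 2*(-99)*(1/66) = -123840 - 3 = -123843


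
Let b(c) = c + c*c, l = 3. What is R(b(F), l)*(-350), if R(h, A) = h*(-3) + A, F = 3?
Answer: 11550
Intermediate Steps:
b(c) = c + c²
R(h, A) = A - 3*h (R(h, A) = -3*h + A = A - 3*h)
R(b(F), l)*(-350) = (3 - 9*(1 + 3))*(-350) = (3 - 9*4)*(-350) = (3 - 3*12)*(-350) = (3 - 36)*(-350) = -33*(-350) = 11550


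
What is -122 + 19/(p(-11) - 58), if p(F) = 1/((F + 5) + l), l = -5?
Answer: -78167/639 ≈ -122.33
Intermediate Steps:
p(F) = 1/F (p(F) = 1/((F + 5) - 5) = 1/((5 + F) - 5) = 1/F)
-122 + 19/(p(-11) - 58) = -122 + 19/(1/(-11) - 58) = -122 + 19/(-1/11 - 58) = -122 + 19/(-639/11) = -122 + 19*(-11/639) = -122 - 209/639 = -78167/639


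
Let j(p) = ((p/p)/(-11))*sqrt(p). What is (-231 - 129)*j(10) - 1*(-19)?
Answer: 19 + 360*sqrt(10)/11 ≈ 122.49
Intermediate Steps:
j(p) = -sqrt(p)/11 (j(p) = (1*(-1/11))*sqrt(p) = -sqrt(p)/11)
(-231 - 129)*j(10) - 1*(-19) = (-231 - 129)*(-sqrt(10)/11) - 1*(-19) = -(-360)*sqrt(10)/11 + 19 = 360*sqrt(10)/11 + 19 = 19 + 360*sqrt(10)/11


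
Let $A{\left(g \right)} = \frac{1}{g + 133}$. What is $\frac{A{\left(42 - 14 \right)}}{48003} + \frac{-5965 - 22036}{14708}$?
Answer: $- \frac{216405237775}{113670527964} \approx -1.9038$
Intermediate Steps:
$A{\left(g \right)} = \frac{1}{133 + g}$
$\frac{A{\left(42 - 14 \right)}}{48003} + \frac{-5965 - 22036}{14708} = \frac{1}{\left(133 + \left(42 - 14\right)\right) 48003} + \frac{-5965 - 22036}{14708} = \frac{1}{133 + 28} \cdot \frac{1}{48003} - \frac{28001}{14708} = \frac{1}{161} \cdot \frac{1}{48003} - \frac{28001}{14708} = \frac{1}{7728483} - \frac{28001}{14708} = - \frac{216405237775}{113670527964}$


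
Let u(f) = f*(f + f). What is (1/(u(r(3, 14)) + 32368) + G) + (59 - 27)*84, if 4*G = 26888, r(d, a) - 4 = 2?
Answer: 305260401/32440 ≈ 9410.0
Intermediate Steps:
r(d, a) = 6 (r(d, a) = 4 + 2 = 6)
u(f) = 2*f² (u(f) = f*(2*f) = 2*f²)
G = 6722 (G = (¼)*26888 = 6722)
(1/(u(r(3, 14)) + 32368) + G) + (59 - 27)*84 = (1/(2*6² + 32368) + 6722) + (59 - 27)*84 = (1/(2*36 + 32368) + 6722) + 32*84 = (1/(72 + 32368) + 6722) + 2688 = (1/32440 + 6722) + 2688 = 218061681/32440 + 2688 = 305260401/32440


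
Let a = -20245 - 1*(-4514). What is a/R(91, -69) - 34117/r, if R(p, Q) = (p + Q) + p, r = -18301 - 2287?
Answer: -320014607/2326444 ≈ -137.56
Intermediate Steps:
a = -15731 (a = -20245 + 4514 = -15731)
r = -20588
R(p, Q) = Q + 2*p (R(p, Q) = (Q + p) + p = Q + 2*p)
a/R(91, -69) - 34117/r = -15731/(-69 + 2*91) - 34117/(-20588) = -15731/(-69 + 182) - 34117*(-1/20588) = -15731/113 + 34117/20588 = -320014607/2326444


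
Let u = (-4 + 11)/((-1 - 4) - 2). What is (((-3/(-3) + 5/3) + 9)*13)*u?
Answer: -455/3 ≈ -151.67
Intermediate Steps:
u = -1 (u = 7/(-5 - 2) = 7/(-7) = 7*(-⅐) = -1)
(((-3/(-3) + 5/3) + 9)*13)*u = (((-3/(-3) + 5/3) + 9)*13)*(-1) = (((-3*(-⅓) + 5*(⅓)) + 9)*13)*(-1) = (((1 + 5/3) + 9)*13)*(-1) = ((8/3 + 9)*13)*(-1) = ((35/3)*13)*(-1) = (455/3)*(-1) = -455/3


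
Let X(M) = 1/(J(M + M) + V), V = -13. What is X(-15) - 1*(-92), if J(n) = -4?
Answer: 1563/17 ≈ 91.941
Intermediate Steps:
X(M) = -1/17 (X(M) = 1/(-4 - 13) = 1/(-17) = -1/17)
X(-15) - 1*(-92) = -1/17 - 1*(-92) = -1/17 + 92 = 1563/17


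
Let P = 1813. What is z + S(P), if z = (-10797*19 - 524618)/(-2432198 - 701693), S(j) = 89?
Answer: 279646060/3133891 ≈ 89.233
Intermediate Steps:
z = 729761/3133891 (z = (-205143 - 524618)/(-3133891) = -729761*(-1/3133891) = 729761/3133891 ≈ 0.23286)
z + S(P) = 729761/3133891 + 89 = 279646060/3133891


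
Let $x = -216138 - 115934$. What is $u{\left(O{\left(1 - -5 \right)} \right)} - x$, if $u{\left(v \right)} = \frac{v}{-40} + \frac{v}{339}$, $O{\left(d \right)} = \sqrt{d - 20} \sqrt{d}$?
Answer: $332072 - \frac{299 i \sqrt{21}}{6780} \approx 3.3207 \cdot 10^{5} - 0.20209 i$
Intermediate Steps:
$O{\left(d \right)} = \sqrt{d} \sqrt{-20 + d}$ ($O{\left(d \right)} = \sqrt{-20 + d} \sqrt{d} = \sqrt{d} \sqrt{-20 + d}$)
$u{\left(v \right)} = - \frac{299 v}{13560}$ ($u{\left(v \right)} = v \left(- \frac{1}{40}\right) + v \frac{1}{339} = - \frac{v}{40} + \frac{v}{339} = - \frac{299 v}{13560}$)
$x = -332072$ ($x = -216138 - 115934 = -332072$)
$u{\left(O{\left(1 - -5 \right)} \right)} - x = - \frac{299 \sqrt{1 - -5} \sqrt{-20 + \left(1 - -5\right)}}{13560} - -332072 = - \frac{299 \sqrt{1 + 5} \sqrt{-20 + \left(1 + 5\right)}}{13560} + 332072 = - \frac{299 \sqrt{6} \sqrt{-20 + 6}}{13560} + 332072 = - \frac{299 \sqrt{6} \sqrt{-14}}{13560} + 332072 = - \frac{299 \sqrt{6} i \sqrt{14}}{13560} + 332072 = - \frac{299 \cdot 2 i \sqrt{21}}{13560} + 332072 = - \frac{299 i \sqrt{21}}{6780} + 332072 = 332072 - \frac{299 i \sqrt{21}}{6780}$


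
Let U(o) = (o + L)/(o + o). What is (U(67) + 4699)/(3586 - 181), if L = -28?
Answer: 125941/91254 ≈ 1.3801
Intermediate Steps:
U(o) = (-28 + o)/(2*o) (U(o) = (o - 28)/(o + o) = (-28 + o)/((2*o)) = (-28 + o)*(1/(2*o)) = (-28 + o)/(2*o))
(U(67) + 4699)/(3586 - 181) = ((½)*(-28 + 67)/67 + 4699)/(3586 - 181) = ((½)*(1/67)*39 + 4699)/3405 = (39/134 + 4699)*(1/3405) = (629705/134)*(1/3405) = 125941/91254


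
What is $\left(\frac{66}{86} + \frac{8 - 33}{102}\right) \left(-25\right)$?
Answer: $- \frac{57275}{4386} \approx -13.059$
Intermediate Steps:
$\left(\frac{66}{86} + \frac{8 - 33}{102}\right) \left(-25\right) = \left(66 \cdot \frac{1}{86} + \left(8 - 33\right) \frac{1}{102}\right) \left(-25\right) = \left(\frac{33}{43} - \frac{25}{102}\right) \left(-25\right) = \frac{2291}{4386} \left(-25\right) = - \frac{57275}{4386}$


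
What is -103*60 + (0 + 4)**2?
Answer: -6164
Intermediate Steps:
-103*60 + (0 + 4)**2 = -6180 + 4**2 = -6180 + 16 = -6164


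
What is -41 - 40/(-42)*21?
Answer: -21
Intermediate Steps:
-41 - 40/(-42)*21 = -41 - 40*(-1/42)*21 = -41 + (20/21)*21 = -41 + 20 = -21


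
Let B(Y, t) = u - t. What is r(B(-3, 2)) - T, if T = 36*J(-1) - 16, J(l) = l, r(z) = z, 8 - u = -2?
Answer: 60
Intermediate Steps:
u = 10 (u = 8 - 1*(-2) = 8 + 2 = 10)
B(Y, t) = 10 - t
T = -52 (T = 36*(-1) - 16 = -36 - 16 = -52)
r(B(-3, 2)) - T = (10 - 1*2) - 1*(-52) = (10 - 2) + 52 = 8 + 52 = 60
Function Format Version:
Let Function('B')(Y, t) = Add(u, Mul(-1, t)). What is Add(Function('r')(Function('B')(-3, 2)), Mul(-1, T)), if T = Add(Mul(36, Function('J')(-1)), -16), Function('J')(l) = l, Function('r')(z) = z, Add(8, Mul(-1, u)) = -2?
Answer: 60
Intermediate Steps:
u = 10 (u = Add(8, Mul(-1, -2)) = Add(8, 2) = 10)
Function('B')(Y, t) = Add(10, Mul(-1, t))
T = -52 (T = Add(Mul(36, -1), -16) = Add(-36, -16) = -52)
Add(Function('r')(Function('B')(-3, 2)), Mul(-1, T)) = Add(Add(10, Mul(-1, 2)), Mul(-1, -52)) = Add(Add(10, -2), 52) = Add(8, 52) = 60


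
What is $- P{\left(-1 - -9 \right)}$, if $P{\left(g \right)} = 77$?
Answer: $-77$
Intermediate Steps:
$- P{\left(-1 - -9 \right)} = \left(-1\right) 77 = -77$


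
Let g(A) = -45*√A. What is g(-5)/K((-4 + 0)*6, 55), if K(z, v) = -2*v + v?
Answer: 9*I*√5/11 ≈ 1.8295*I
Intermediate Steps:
K(z, v) = -v
g(-5)/K((-4 + 0)*6, 55) = (-45*I*√5)/((-1*55)) = -45*I*√5/(-55) = -45*I*√5*(-1/55) = 9*I*√5/11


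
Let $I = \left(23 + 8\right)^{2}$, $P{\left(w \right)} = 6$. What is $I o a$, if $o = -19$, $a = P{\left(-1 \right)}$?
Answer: $-109554$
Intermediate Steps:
$a = 6$
$I = 961$ ($I = 31^{2} = 961$)
$I o a = 961 \left(\left(-19\right) 6\right) = 961 \left(-114\right) = -109554$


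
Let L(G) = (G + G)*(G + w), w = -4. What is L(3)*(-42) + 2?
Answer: 254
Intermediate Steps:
L(G) = 2*G*(-4 + G) (L(G) = (G + G)*(G - 4) = (2*G)*(-4 + G) = 2*G*(-4 + G))
L(3)*(-42) + 2 = (2*3*(-4 + 3))*(-42) + 2 = (2*3*(-1))*(-42) + 2 = -6*(-42) + 2 = 252 + 2 = 254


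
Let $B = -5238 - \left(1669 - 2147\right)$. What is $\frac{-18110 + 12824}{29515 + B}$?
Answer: $- \frac{5286}{24755} \approx -0.21353$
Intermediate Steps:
$B = -4760$ ($B = -5238 - -478 = -5238 + 478 = -4760$)
$\frac{-18110 + 12824}{29515 + B} = \frac{-18110 + 12824}{29515 - 4760} = - \frac{5286}{24755}$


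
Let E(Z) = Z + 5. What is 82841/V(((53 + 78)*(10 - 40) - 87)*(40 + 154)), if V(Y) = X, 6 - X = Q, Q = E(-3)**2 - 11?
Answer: 82841/13 ≈ 6372.4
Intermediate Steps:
E(Z) = 5 + Z
Q = -7 (Q = (5 - 3)**2 - 11 = 2**2 - 11 = 4 - 11 = -7)
X = 13 (X = 6 - 1*(-7) = 6 + 7 = 13)
V(Y) = 13
82841/V(((53 + 78)*(10 - 40) - 87)*(40 + 154)) = 82841/13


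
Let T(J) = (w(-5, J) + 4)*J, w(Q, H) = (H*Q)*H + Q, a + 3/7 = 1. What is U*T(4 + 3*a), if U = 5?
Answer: -1609800/343 ≈ -4693.3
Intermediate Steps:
a = 4/7 (a = -3/7 + 1 = 4/7 ≈ 0.57143)
w(Q, H) = Q + Q*H² (w(Q, H) = Q*H² + Q = Q + Q*H²)
T(J) = J*(-1 - 5*J²) (T(J) = (-5*(1 + J²) + 4)*J = ((-5 - 5*J²) + 4)*J = (-1 - 5*J²)*J = J*(-1 - 5*J²))
U*T(4 + 3*a) = 5*(-(4 + 3*(4/7)) - 5*(4 + 3*(4/7))³) = 5*(-(4 + 12/7) - 5*(4 + 12/7)³) = 5*(-1*40/7 - 5*(40/7)³) = 5*(-40/7 - 5*64000/343) = 5*(-40/7 - 320000/343) = 5*(-321960/343) = -1609800/343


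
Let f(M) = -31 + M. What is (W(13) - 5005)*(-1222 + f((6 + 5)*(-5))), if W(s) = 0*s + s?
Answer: 6529536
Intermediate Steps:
W(s) = s (W(s) = 0 + s = s)
(W(13) - 5005)*(-1222 + f((6 + 5)*(-5))) = (13 - 5005)*(-1222 + (-31 + (6 + 5)*(-5))) = -4992*(-1222 + (-31 + 11*(-5))) = -4992*(-1222 + (-31 - 55)) = -4992*(-1222 - 86) = -4992*(-1308) = 6529536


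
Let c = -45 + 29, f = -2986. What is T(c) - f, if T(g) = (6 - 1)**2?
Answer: 3011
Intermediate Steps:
c = -16
T(g) = 25 (T(g) = 5**2 = 25)
T(c) - f = 25 - 1*(-2986) = 25 + 2986 = 3011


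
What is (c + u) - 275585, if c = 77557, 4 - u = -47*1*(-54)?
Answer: -200562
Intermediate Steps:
u = -2534 (u = 4 - (-47*1)*(-54) = 4 - (-47)*(-54) = 4 - 1*2538 = 4 - 2538 = -2534)
(c + u) - 275585 = (77557 - 2534) - 275585 = 75023 - 275585 = -200562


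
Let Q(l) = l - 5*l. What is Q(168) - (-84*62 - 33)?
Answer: 4569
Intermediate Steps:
Q(l) = -4*l
Q(168) - (-84*62 - 33) = -4*168 - (-84*62 - 33) = -672 - (-5208 - 33) = -672 - 1*(-5241) = -672 + 5241 = 4569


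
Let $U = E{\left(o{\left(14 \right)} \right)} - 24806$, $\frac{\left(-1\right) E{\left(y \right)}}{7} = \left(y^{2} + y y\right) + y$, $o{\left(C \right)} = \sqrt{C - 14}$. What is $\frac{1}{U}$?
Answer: $- \frac{1}{24806} \approx -4.0313 \cdot 10^{-5}$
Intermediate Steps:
$o{\left(C \right)} = \sqrt{-14 + C}$
$E{\left(y \right)} = - 14 y^{2} - 7 y$ ($E{\left(y \right)} = - 7 \left(\left(y^{2} + y y\right) + y\right) = - 7 \left(\left(y^{2} + y^{2}\right) + y\right) = - 7 \left(2 y^{2} + y\right) = - 7 \left(y + 2 y^{2}\right) = - 14 y^{2} - 7 y$)
$U = -24806$ ($U = - 7 \sqrt{-14 + 14} \left(1 + 2 \sqrt{-14 + 14}\right) - 24806 = - 7 \sqrt{0} \left(1 + 2 \sqrt{0}\right) - 24806 = \left(-7\right) 0 \left(1 + 2 \cdot 0\right) - 24806 = \left(-7\right) 0 \left(1 + 0\right) - 24806 = \left(-7\right) 0 \cdot 1 - 24806 = 0 - 24806 = -24806$)
$\frac{1}{U} = \frac{1}{-24806} = - \frac{1}{24806}$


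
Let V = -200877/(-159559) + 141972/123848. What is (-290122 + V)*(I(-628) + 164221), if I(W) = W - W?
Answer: -235372687717420188515/4940265758 ≈ -4.7644e+10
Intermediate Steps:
I(W) = 0
V = 11882781261/4940265758 (V = -200877*(-1/159559) + 141972*(1/123848) = 200877/159559 + 35493/30962 = 11882781261/4940265758 ≈ 2.4053)
(-290122 + V)*(I(-628) + 164221) = (-290122 + 11882781261/4940265758)*(0 + 164221) = -1433267899461215/4940265758*164221 = -235372687717420188515/4940265758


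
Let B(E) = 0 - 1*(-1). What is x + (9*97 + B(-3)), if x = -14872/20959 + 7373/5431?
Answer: 99559720421/113828329 ≈ 874.65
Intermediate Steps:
x = 73760875/113828329 (x = -14872*1/20959 + 7373*(1/5431) = -14872/20959 + 7373/5431 = 73760875/113828329 ≈ 0.64800)
B(E) = 1 (B(E) = 0 + 1 = 1)
x + (9*97 + B(-3)) = 73760875/113828329 + (9*97 + 1) = 73760875/113828329 + (873 + 1) = 73760875/113828329 + 874 = 99559720421/113828329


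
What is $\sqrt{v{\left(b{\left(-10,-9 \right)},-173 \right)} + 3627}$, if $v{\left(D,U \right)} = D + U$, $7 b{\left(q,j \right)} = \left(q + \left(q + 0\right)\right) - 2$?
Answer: $\frac{6 \sqrt{4697}}{7} \approx 58.744$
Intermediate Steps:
$b{\left(q,j \right)} = - \frac{2}{7} + \frac{2 q}{7}$ ($b{\left(q,j \right)} = \frac{\left(q + \left(q + 0\right)\right) - 2}{7} = \frac{\left(q + q\right) - 2}{7} = \frac{2 q - 2}{7} = \frac{-2 + 2 q}{7} = - \frac{2}{7} + \frac{2 q}{7}$)
$\sqrt{v{\left(b{\left(-10,-9 \right)},-173 \right)} + 3627} = \sqrt{\left(\left(- \frac{2}{7} + \frac{2}{7} \left(-10\right)\right) - 173\right) + 3627} = \sqrt{\left(\left(- \frac{2}{7} - \frac{20}{7}\right) - 173\right) + 3627} = \sqrt{\left(- \frac{22}{7} - 173\right) + 3627} = \sqrt{- \frac{1233}{7} + 3627} = \sqrt{\frac{24156}{7}} = \frac{6 \sqrt{4697}}{7}$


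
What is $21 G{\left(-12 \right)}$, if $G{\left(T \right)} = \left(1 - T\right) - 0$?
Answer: $273$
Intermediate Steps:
$G{\left(T \right)} = 1 - T$ ($G{\left(T \right)} = \left(1 - T\right) + 0 = 1 - T$)
$21 G{\left(-12 \right)} = 21 \left(1 - -12\right) = 21 \left(1 + 12\right) = 21 \cdot 13 = 273$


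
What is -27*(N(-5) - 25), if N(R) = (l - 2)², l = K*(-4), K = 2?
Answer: -2025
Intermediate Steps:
l = -8 (l = 2*(-4) = -8)
N(R) = 100 (N(R) = (-8 - 2)² = (-10)² = 100)
-27*(N(-5) - 25) = -27*(100 - 25) = -27*75 = -2025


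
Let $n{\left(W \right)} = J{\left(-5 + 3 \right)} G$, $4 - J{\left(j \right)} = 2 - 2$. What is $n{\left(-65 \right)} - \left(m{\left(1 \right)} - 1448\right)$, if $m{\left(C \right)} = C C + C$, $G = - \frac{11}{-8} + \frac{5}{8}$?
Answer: $1454$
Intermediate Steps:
$J{\left(j \right)} = 4$ ($J{\left(j \right)} = 4 - \left(2 - 2\right) = 4 - 0 = 4 + 0 = 4$)
$G = 2$ ($G = \left(-11\right) \left(- \frac{1}{8}\right) + 5 \cdot \frac{1}{8} = \frac{11}{8} + \frac{5}{8} = 2$)
$m{\left(C \right)} = C + C^{2}$ ($m{\left(C \right)} = C^{2} + C = C + C^{2}$)
$n{\left(W \right)} = 8$ ($n{\left(W \right)} = 4 \cdot 2 = 8$)
$n{\left(-65 \right)} - \left(m{\left(1 \right)} - 1448\right) = 8 - \left(1 \left(1 + 1\right) - 1448\right) = 8 - \left(1 \cdot 2 - 1448\right) = 8 - \left(2 - 1448\right) = 8 - -1446 = 8 + 1446 = 1454$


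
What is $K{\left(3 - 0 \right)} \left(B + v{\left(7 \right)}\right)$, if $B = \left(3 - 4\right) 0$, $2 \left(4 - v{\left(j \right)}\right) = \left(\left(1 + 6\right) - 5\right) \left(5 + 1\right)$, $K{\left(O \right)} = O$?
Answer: $-6$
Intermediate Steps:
$v{\left(j \right)} = -2$ ($v{\left(j \right)} = 4 - \frac{\left(\left(1 + 6\right) - 5\right) \left(5 + 1\right)}{2} = 4 - \frac{\left(7 - 5\right) 6}{2} = 4 - \frac{2 \cdot 6}{2} = 4 - 6 = -2$)
$B = 0$ ($B = \left(-1\right) 0 = 0$)
$K{\left(3 - 0 \right)} \left(B + v{\left(7 \right)}\right) = \left(3 - 0\right) \left(0 - 2\right) = \left(3 + 0\right) \left(-2\right) = 3 \left(-2\right) = -6$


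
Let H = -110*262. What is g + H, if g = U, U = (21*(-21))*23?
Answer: -38963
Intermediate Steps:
U = -10143 (U = -441*23 = -10143)
g = -10143
H = -28820
g + H = -10143 - 28820 = -38963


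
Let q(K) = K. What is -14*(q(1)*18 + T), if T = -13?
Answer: -70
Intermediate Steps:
-14*(q(1)*18 + T) = -14*(1*18 - 13) = -14*(18 - 13) = -14*5 = -70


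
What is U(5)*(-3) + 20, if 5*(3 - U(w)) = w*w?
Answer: 26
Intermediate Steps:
U(w) = 3 - w²/5 (U(w) = 3 - w*w/5 = 3 - w²/5)
U(5)*(-3) + 20 = (3 - ⅕*5²)*(-3) + 20 = (3 - ⅕*25)*(-3) + 20 = (3 - 5)*(-3) + 20 = -2*(-3) + 20 = 6 + 20 = 26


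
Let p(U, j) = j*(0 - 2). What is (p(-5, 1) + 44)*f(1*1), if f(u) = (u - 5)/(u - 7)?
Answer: 28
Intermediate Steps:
p(U, j) = -2*j (p(U, j) = j*(-2) = -2*j)
f(u) = (-5 + u)/(-7 + u)
(p(-5, 1) + 44)*f(1*1) = (-2*1 + 44)*((-5 + 1*1)/(-7 + 1*1)) = (-2 + 44)*((-5 + 1)/(-7 + 1)) = 42*(-4/(-6)) = 42*(-⅙*(-4)) = 42*(⅔) = 28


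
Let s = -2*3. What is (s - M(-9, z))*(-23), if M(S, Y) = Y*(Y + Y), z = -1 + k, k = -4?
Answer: 1288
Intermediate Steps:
s = -6
z = -5 (z = -1 - 4 = -5)
M(S, Y) = 2*Y² (M(S, Y) = Y*(2*Y) = 2*Y²)
(s - M(-9, z))*(-23) = (-6 - 2*(-5)²)*(-23) = (-6 - 2*25)*(-23) = (-6 - 1*50)*(-23) = (-6 - 50)*(-23) = -56*(-23) = 1288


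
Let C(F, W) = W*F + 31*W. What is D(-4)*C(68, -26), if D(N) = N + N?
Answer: 20592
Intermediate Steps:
C(F, W) = 31*W + F*W (C(F, W) = F*W + 31*W = 31*W + F*W)
D(N) = 2*N
D(-4)*C(68, -26) = (2*(-4))*(-26*(31 + 68)) = -(-208)*99 = -8*(-2574) = 20592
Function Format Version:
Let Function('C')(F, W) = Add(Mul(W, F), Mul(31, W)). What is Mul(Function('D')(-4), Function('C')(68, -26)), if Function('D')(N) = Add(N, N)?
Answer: 20592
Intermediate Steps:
Function('C')(F, W) = Add(Mul(31, W), Mul(F, W)) (Function('C')(F, W) = Add(Mul(F, W), Mul(31, W)) = Add(Mul(31, W), Mul(F, W)))
Function('D')(N) = Mul(2, N)
Mul(Function('D')(-4), Function('C')(68, -26)) = Mul(Mul(2, -4), Mul(-26, Add(31, 68))) = Mul(-8, Mul(-26, 99)) = Mul(-8, -2574) = 20592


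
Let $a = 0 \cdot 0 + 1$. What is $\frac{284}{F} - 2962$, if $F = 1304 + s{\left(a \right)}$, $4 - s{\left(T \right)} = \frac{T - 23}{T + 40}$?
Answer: $- \frac{79449828}{26825} \approx -2961.8$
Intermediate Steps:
$a = 1$ ($a = 0 + 1 = 1$)
$s{\left(T \right)} = 4 - \frac{-23 + T}{40 + T}$ ($s{\left(T \right)} = 4 - \frac{T - 23}{T + 40} = 4 - \frac{-23 + T}{40 + T}$)
$F = \frac{53650}{41}$ ($F = 1304 + \frac{3 \left(61 + 1\right)}{40 + 1} = 1304 + 3 \cdot \frac{1}{41} \cdot 62 = 1304 + \frac{186}{41} = \frac{53650}{41} \approx 1308.5$)
$\frac{284}{F} - 2962 = \frac{284}{\frac{53650}{41}} - 2962 = 284 \cdot \frac{41}{53650} - 2962 = \frac{5822}{26825} - 2962 = - \frac{79449828}{26825}$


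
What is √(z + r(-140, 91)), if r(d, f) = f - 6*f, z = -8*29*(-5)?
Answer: √705 ≈ 26.552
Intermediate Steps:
z = 1160 (z = -232*(-5) = 1160)
r(d, f) = -5*f
√(z + r(-140, 91)) = √(1160 - 5*91) = √(1160 - 455) = √705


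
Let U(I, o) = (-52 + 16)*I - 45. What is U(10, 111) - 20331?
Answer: -20736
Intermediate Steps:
U(I, o) = -45 - 36*I (U(I, o) = -36*I - 45 = -45 - 36*I)
U(10, 111) - 20331 = (-45 - 36*10) - 20331 = (-45 - 360) - 20331 = -405 - 20331 = -20736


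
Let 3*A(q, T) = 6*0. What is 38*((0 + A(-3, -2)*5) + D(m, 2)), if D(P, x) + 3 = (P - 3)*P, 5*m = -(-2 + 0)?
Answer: -3838/25 ≈ -153.52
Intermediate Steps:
m = ⅖ (m = (-(-2 + 0))/5 = (-1*(-2))/5 = (⅕)*2 = ⅖ ≈ 0.40000)
A(q, T) = 0 (A(q, T) = (6*0)/3 = (⅓)*0 = 0)
D(P, x) = -3 + P*(-3 + P) (D(P, x) = -3 + (P - 3)*P = -3 + (-3 + P)*P = -3 + P*(-3 + P))
38*((0 + A(-3, -2)*5) + D(m, 2)) = 38*((0 + 0*5) + (-3 + (⅖)² - 3*⅖)) = 38*((0 + 0) + (-3 + 4/25 - 6/5)) = 38*(0 - 101/25) = 38*(-101/25) = -3838/25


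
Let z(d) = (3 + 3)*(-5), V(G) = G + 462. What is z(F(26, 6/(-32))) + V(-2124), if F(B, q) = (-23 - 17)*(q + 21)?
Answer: -1692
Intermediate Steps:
V(G) = 462 + G
F(B, q) = -840 - 40*q (F(B, q) = -40*(21 + q) = -840 - 40*q)
z(d) = -30 (z(d) = 6*(-5) = -30)
z(F(26, 6/(-32))) + V(-2124) = -30 + (462 - 2124) = -30 - 1662 = -1692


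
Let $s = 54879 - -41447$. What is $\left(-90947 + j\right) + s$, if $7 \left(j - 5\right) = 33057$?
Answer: $\frac{70745}{7} \approx 10106.0$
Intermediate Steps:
$j = \frac{33092}{7}$ ($j = 5 + \frac{1}{7} \cdot 33057 = 5 + \frac{33057}{7} = \frac{33092}{7} \approx 4727.4$)
$s = 96326$ ($s = 54879 + 41447 = 96326$)
$\left(-90947 + j\right) + s = \left(-90947 + \frac{33092}{7}\right) + 96326 = - \frac{603537}{7} + 96326 = \frac{70745}{7}$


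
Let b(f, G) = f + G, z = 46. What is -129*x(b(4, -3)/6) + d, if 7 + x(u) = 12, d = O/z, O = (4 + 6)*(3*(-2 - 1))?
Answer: -14880/23 ≈ -646.96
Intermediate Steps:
b(f, G) = G + f
O = -90 (O = 10*(3*(-3)) = 10*(-9) = -90)
d = -45/23 (d = -90/46 = -90*1/46 = -45/23 ≈ -1.9565)
x(u) = 5 (x(u) = -7 + 12 = 5)
-129*x(b(4, -3)/6) + d = -129*5 - 45/23 = -645 - 45/23 = -14880/23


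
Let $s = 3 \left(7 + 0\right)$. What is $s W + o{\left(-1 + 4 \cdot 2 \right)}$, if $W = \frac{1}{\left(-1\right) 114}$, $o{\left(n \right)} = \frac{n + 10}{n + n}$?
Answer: $\frac{137}{133} \approx 1.0301$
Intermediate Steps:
$o{\left(n \right)} = \frac{10 + n}{2 n}$
$s = 21$ ($s = 3 \cdot 7 = 21$)
$W = - \frac{1}{114}$ ($W = \frac{1}{-114} = - \frac{1}{114} \approx -0.0087719$)
$s W + o{\left(-1 + 4 \cdot 2 \right)} = 21 \left(- \frac{1}{114}\right) + \frac{10 + \left(-1 + 4 \cdot 2\right)}{2 \left(-1 + 4 \cdot 2\right)} = - \frac{7}{38} + \frac{10 + \left(-1 + 8\right)}{2 \left(-1 + 8\right)} = - \frac{7}{38} + \frac{10 + 7}{2 \cdot 7} = - \frac{7}{38} + \frac{1}{2} \cdot \frac{1}{7} \cdot 17 = - \frac{7}{38} + \frac{17}{14} = \frac{137}{133}$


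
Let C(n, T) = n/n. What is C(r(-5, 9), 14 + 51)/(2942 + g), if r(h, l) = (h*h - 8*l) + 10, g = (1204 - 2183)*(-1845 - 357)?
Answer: 1/2158700 ≈ 4.6324e-7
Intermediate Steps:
g = 2155758 (g = -979*(-2202) = 2155758)
r(h, l) = 10 + h² - 8*l (r(h, l) = (h² - 8*l) + 10 = 10 + h² - 8*l)
C(n, T) = 1
C(r(-5, 9), 14 + 51)/(2942 + g) = 1/(2942 + 2155758) = 1/2158700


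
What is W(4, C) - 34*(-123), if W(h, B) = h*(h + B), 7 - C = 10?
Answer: 4186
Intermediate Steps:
C = -3 (C = 7 - 1*10 = 7 - 10 = -3)
W(h, B) = h*(B + h)
W(4, C) - 34*(-123) = 4*(-3 + 4) - 34*(-123) = 4*1 + 4182 = 4 + 4182 = 4186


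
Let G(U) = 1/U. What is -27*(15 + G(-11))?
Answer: -4428/11 ≈ -402.55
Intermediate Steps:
-27*(15 + G(-11)) = -27*(15 + 1/(-11)) = -27*(15 - 1/11) = -27*164/11 = -4428/11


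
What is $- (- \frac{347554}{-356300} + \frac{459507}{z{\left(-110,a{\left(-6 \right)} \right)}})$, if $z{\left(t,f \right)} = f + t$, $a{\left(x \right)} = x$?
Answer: $\frac{40920506959}{10332700} \approx 3960.3$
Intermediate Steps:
$- (- \frac{347554}{-356300} + \frac{459507}{z{\left(-110,a{\left(-6 \right)} \right)}}) = - (- \frac{347554}{-356300} + \frac{459507}{-6 - 110}) = - (\left(-347554\right) \left(- \frac{1}{356300}\right) + \frac{459507}{-116}) = - (\frac{173777}{178150} + 459507 \left(- \frac{1}{116}\right)) = - (\frac{173777}{178150} - \frac{459507}{116}) = \left(-1\right) \left(- \frac{40920506959}{10332700}\right) = \frac{40920506959}{10332700}$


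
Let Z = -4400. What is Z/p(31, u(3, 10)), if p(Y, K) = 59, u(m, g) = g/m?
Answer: -4400/59 ≈ -74.576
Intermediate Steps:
Z/p(31, u(3, 10)) = -4400/59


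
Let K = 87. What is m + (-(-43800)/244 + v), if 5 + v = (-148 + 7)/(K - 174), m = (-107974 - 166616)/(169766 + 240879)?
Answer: 25491946846/145286201 ≈ 175.46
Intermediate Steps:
m = -54918/82129 (m = -274590/410645 = -274590*1/410645 = -54918/82129 ≈ -0.66868)
v = -98/29 (v = -5 + (-148 + 7)/(87 - 174) = -5 - 141/(-87) = -5 - 141*(-1/87) = -5 + 47/29 = -98/29 ≈ -3.3793)
m + (-(-43800)/244 + v) = -54918/82129 + (-(-43800)/244 - 98/29) = -54918/82129 + (-292*(-75/122) - 98/29) = -54918/82129 + (10950/61 - 98/29) = -54918/82129 + 311572/1769 = 25491946846/145286201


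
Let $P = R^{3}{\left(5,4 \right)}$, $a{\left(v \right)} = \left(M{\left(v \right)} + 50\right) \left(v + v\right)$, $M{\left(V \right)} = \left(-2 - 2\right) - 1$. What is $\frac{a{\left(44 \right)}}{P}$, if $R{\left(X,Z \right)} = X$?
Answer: $\frac{792}{25} \approx 31.68$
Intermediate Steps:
$M{\left(V \right)} = -5$ ($M{\left(V \right)} = -4 - 1 = -5$)
$a{\left(v \right)} = 90 v$ ($a{\left(v \right)} = \left(-5 + 50\right) \left(v + v\right) = 45 \cdot 2 v = 90 v$)
$P = 125$ ($P = 5^{3} = 125$)
$\frac{a{\left(44 \right)}}{P} = \frac{90 \cdot 44}{125} = 3960 \cdot \frac{1}{125} = \frac{792}{25}$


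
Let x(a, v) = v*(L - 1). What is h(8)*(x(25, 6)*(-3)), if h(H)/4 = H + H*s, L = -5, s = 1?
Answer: 6912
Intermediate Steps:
x(a, v) = -6*v (x(a, v) = v*(-5 - 1) = v*(-6) = -6*v)
h(H) = 8*H (h(H) = 4*(H + H*1) = 4*(H + H) = 4*(2*H) = 8*H)
h(8)*(x(25, 6)*(-3)) = (8*8)*(-6*6*(-3)) = 64*(-36*(-3)) = 64*108 = 6912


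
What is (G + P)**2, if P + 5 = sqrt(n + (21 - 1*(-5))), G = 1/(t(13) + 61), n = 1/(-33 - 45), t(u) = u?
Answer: 10860205/213564 - 123*sqrt(158106)/962 ≈ 0.012382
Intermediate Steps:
n = -1/78 (n = 1/(-78) = -1/78 ≈ -0.012821)
G = 1/74 (G = 1/(13 + 61) = 1/74 ≈ 0.013514)
P = -5 + sqrt(158106)/78 (P = -5 + sqrt(-1/78 + (21 - 1*(-5))) = -5 + sqrt(-1/78 + (21 + 5)) = -5 + sqrt(-1/78 + 26) = -5 + sqrt(2027/78) = -5 + sqrt(158106)/78 ≈ 0.097762)
(G + P)**2 = (1/74 + (-5 + sqrt(158106)/78))**2 = (-369/74 + sqrt(158106)/78)**2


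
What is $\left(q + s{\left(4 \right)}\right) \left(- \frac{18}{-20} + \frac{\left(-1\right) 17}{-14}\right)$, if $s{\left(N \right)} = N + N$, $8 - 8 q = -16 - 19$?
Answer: $\frac{3959}{140} \approx 28.279$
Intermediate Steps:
$q = \frac{43}{8}$ ($q = 1 - \frac{-16 - 19}{8} = 1 - - \frac{35}{8} = 1 + \frac{35}{8} = \frac{43}{8} \approx 5.375$)
$s{\left(N \right)} = 2 N$
$\left(q + s{\left(4 \right)}\right) \left(- \frac{18}{-20} + \frac{\left(-1\right) 17}{-14}\right) = \left(\frac{43}{8} + 2 \cdot 4\right) \left(- \frac{18}{-20} + \frac{\left(-1\right) 17}{-14}\right) = \left(\frac{43}{8} + 8\right) \left(\left(-18\right) \left(- \frac{1}{20}\right) - - \frac{17}{14}\right) = \frac{107 \left(\frac{9}{10} + \frac{17}{14}\right)}{8} = \frac{107}{8} \cdot \frac{74}{35} = \frac{3959}{140}$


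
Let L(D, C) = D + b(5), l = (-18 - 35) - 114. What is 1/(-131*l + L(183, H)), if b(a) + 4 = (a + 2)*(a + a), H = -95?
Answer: 1/22126 ≈ 4.5196e-5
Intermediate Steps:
l = -167 (l = -53 - 114 = -167)
b(a) = -4 + 2*a*(2 + a) (b(a) = -4 + (a + 2)*(a + a) = -4 + (2 + a)*(2*a) = -4 + 2*a*(2 + a))
L(D, C) = 66 + D (L(D, C) = D + (-4 + 2*5**2 + 4*5) = D + (-4 + 2*25 + 20) = D + (-4 + 50 + 20) = D + 66 = 66 + D)
1/(-131*l + L(183, H)) = 1/(-131*(-167) + (66 + 183)) = 1/(21877 + 249) = 1/22126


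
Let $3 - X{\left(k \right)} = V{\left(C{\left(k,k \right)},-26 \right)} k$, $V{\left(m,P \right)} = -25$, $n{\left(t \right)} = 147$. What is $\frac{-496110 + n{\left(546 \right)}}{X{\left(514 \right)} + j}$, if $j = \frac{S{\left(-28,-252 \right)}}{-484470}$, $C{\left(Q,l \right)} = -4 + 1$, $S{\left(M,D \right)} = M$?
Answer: $- \frac{17162799615}{444778067} \approx -38.587$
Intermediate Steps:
$C{\left(Q,l \right)} = -3$
$j = \frac{2}{34605}$ ($j = - \frac{28}{-484470} = \left(-28\right) \left(- \frac{1}{484470}\right) = \frac{2}{34605} \approx 5.7795 \cdot 10^{-5}$)
$X{\left(k \right)} = 3 + 25 k$ ($X{\left(k \right)} = 3 - - 25 k = 3 + 25 k$)
$\frac{-496110 + n{\left(546 \right)}}{X{\left(514 \right)} + j} = \frac{-496110 + 147}{\left(3 + 25 \cdot 514\right) + \frac{2}{34605}} = - \frac{495963}{\left(3 + 12850\right) + \frac{2}{34605}} = - \frac{495963}{12853 + \frac{2}{34605}} = - \frac{495963}{\frac{444778067}{34605}} = \left(-495963\right) \frac{34605}{444778067} = - \frac{17162799615}{444778067}$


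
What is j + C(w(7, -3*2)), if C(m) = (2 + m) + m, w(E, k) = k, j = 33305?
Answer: 33295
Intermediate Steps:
C(m) = 2 + 2*m
j + C(w(7, -3*2)) = 33305 + (2 + 2*(-3*2)) = 33305 + (2 + 2*(-6)) = 33305 + (2 - 12) = 33305 - 10 = 33295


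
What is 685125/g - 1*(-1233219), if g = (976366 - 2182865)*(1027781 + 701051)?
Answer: 367470031039542381/297976297024 ≈ 1.2332e+6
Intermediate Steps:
g = -2085834079168 (g = -1206499*1728832 = -2085834079168)
685125/g - 1*(-1233219) = 685125/(-2085834079168) - 1*(-1233219) = 685125*(-1/2085834079168) + 1233219 = -97875/297976297024 + 1233219 = 367470031039542381/297976297024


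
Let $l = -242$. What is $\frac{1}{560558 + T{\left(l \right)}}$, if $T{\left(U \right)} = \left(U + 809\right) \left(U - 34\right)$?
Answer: $\frac{1}{404066} \approx 2.4748 \cdot 10^{-6}$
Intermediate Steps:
$T{\left(U \right)} = \left(-34 + U\right) \left(809 + U\right)$ ($T{\left(U \right)} = \left(809 + U\right) \left(-34 + U\right) = \left(-34 + U\right) \left(809 + U\right)$)
$\frac{1}{560558 + T{\left(l \right)}} = \frac{1}{560558 + \left(-27506 + \left(-242\right)^{2} + 775 \left(-242\right)\right)} = \frac{1}{560558 - 156492} = \frac{1}{404066}$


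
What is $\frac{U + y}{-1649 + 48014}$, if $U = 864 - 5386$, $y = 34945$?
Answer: $\frac{10141}{15455} \approx 0.65616$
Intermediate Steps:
$U = -4522$ ($U = 864 - 5386 = -4522$)
$\frac{U + y}{-1649 + 48014} = \frac{-4522 + 34945}{-1649 + 48014} = \frac{30423}{46365} = 30423 \cdot \frac{1}{46365} = \frac{10141}{15455}$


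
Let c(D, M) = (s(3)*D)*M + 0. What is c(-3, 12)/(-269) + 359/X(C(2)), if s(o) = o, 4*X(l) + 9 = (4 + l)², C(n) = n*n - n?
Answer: 389200/7263 ≈ 53.587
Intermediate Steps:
C(n) = n² - n
X(l) = -9/4 + (4 + l)²/4
c(D, M) = 3*D*M (c(D, M) = (3*D)*M + 0 = 3*D*M + 0 = 3*D*M)
c(-3, 12)/(-269) + 359/X(C(2)) = (3*(-3)*12)/(-269) + 359/(-9/4 + (4 + 2*(-1 + 2))²/4) = -108*(-1/269) + 359/(-9/4 + (4 + 2*1)²/4) = 108/269 + 359/(-9/4 + (4 + 2)²/4) = 108/269 + 359/(-9/4 + (¼)*6²) = 108/269 + 359/(-9/4 + (¼)*36) = 108/269 + 359/(-9/4 + 9) = 108/269 + 359/(27/4) = 108/269 + 359*(4/27) = 108/269 + 1436/27 = 389200/7263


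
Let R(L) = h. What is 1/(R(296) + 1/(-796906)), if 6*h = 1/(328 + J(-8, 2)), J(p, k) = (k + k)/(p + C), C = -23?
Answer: 200820312/101831 ≈ 1972.1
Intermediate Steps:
J(p, k) = 2*k/(-23 + p) (J(p, k) = (k + k)/(p - 23) = (2*k)/(-23 + p) = 2*k/(-23 + p))
h = 31/60984 (h = 1/(6*(328 + 2*2/(-23 - 8))) = 1/(6*(328 + 2*2/(-31))) = 1/(6*(328 + 2*2*(-1/31))) = 1/(6*(328 - 4/31)) = 1/(6*(10164/31)) = (⅙)*(31/10164) = 31/60984 ≈ 0.00050833)
R(L) = 31/60984
1/(R(296) + 1/(-796906)) = 1/(31/60984 + 1/(-796906)) = 1/(31/60984 - 1/796906) = 1/(101831/200820312) = 200820312/101831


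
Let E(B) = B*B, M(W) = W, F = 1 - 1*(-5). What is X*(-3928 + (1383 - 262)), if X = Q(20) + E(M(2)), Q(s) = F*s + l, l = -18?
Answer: -297542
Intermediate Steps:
F = 6 (F = 1 + 5 = 6)
E(B) = B²
Q(s) = -18 + 6*s (Q(s) = 6*s - 18 = -18 + 6*s)
X = 106 (X = (-18 + 6*20) + 2² = (-18 + 120) + 4 = 102 + 4 = 106)
X*(-3928 + (1383 - 262)) = 106*(-3928 + (1383 - 262)) = 106*(-3928 + 1121) = 106*(-2807) = -297542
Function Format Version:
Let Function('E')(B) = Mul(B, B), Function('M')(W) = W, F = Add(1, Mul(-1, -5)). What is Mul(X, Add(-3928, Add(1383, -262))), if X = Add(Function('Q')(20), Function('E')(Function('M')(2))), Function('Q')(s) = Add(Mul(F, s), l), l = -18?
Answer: -297542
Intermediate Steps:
F = 6 (F = Add(1, 5) = 6)
Function('E')(B) = Pow(B, 2)
Function('Q')(s) = Add(-18, Mul(6, s)) (Function('Q')(s) = Add(Mul(6, s), -18) = Add(-18, Mul(6, s)))
X = 106 (X = Add(Add(-18, Mul(6, 20)), Pow(2, 2)) = Add(Add(-18, 120), 4) = Add(102, 4) = 106)
Mul(X, Add(-3928, Add(1383, -262))) = Mul(106, Add(-3928, Add(1383, -262))) = Mul(106, Add(-3928, 1121)) = Mul(106, -2807) = -297542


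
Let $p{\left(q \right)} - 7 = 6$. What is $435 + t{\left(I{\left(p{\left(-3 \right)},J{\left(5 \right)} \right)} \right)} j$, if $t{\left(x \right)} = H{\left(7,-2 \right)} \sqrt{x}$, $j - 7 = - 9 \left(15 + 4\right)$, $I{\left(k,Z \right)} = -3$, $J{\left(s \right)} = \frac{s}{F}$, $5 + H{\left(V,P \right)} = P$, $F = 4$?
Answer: $435 + 1148 i \sqrt{3} \approx 435.0 + 1988.4 i$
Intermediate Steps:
$H{\left(V,P \right)} = -5 + P$
$J{\left(s \right)} = \frac{s}{4}$
$p{\left(q \right)} = 13$ ($p{\left(q \right)} = 7 + 6 = 13$)
$j = -164$ ($j = 7 - 9 \left(15 + 4\right) = 7 - 171 = -164$)
$t{\left(x \right)} = - 7 \sqrt{x}$ ($t{\left(x \right)} = \left(-5 - 2\right) \sqrt{x} = - 7 \sqrt{x}$)
$435 + t{\left(I{\left(p{\left(-3 \right)},J{\left(5 \right)} \right)} \right)} j = 435 + - 7 \sqrt{-3} \left(-164\right) = 435 + - 7 i \sqrt{3} \left(-164\right) = 435 + 1148 i \sqrt{3}$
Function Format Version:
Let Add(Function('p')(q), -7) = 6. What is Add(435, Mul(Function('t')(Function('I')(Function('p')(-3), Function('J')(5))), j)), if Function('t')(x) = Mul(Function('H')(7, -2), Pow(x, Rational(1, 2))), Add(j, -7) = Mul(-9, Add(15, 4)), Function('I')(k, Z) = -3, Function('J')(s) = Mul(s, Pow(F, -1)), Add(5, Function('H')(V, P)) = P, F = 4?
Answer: Add(435, Mul(1148, I, Pow(3, Rational(1, 2)))) ≈ Add(435.00, Mul(1988.4, I))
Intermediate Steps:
Function('H')(V, P) = Add(-5, P)
Function('J')(s) = Mul(Rational(1, 4), s) (Function('J')(s) = Mul(s, Pow(4, -1)) = Mul(s, Rational(1, 4)) = Mul(Rational(1, 4), s))
Function('p')(q) = 13 (Function('p')(q) = Add(7, 6) = 13)
j = -164 (j = Add(7, Mul(-9, Add(15, 4))) = Add(7, Mul(-9, 19)) = Add(7, -171) = -164)
Function('t')(x) = Mul(-7, Pow(x, Rational(1, 2))) (Function('t')(x) = Mul(Add(-5, -2), Pow(x, Rational(1, 2))) = Mul(-7, Pow(x, Rational(1, 2))))
Add(435, Mul(Function('t')(Function('I')(Function('p')(-3), Function('J')(5))), j)) = Add(435, Mul(Mul(-7, Pow(-3, Rational(1, 2))), -164)) = Add(435, Mul(Mul(-7, Mul(I, Pow(3, Rational(1, 2)))), -164)) = Add(435, Mul(Mul(-7, I, Pow(3, Rational(1, 2))), -164)) = Add(435, Mul(1148, I, Pow(3, Rational(1, 2))))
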